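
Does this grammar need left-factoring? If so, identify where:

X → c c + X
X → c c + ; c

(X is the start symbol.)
Yes, X has productions with common prefix 'c c +'

Left-factoring is needed when two productions for the same non-terminal
share a common prefix on the right-hand side.

Productions for X:
  X → c c + X
  X → c c + ; c

Found common prefix 'c c +' in productions for X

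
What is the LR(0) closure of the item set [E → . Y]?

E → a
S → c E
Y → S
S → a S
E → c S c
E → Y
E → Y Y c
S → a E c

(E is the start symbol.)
{ [E → . Y], [S → . a E c], [S → . a S], [S → . c E], [Y → . S] }

To compute CLOSURE, for each item [A → α.Bβ] where B is a non-terminal, add [B → .γ] for all productions B → γ; repeat for the newly added items until nothing changes.

Start with: [E → . Y]
  [E → . Y] has the dot before Y: add [Y → . S]
  [Y → . S] has the dot before S: add [S → . c E], [S → . a S], [S → . a E c]
No further items can be added.

CLOSURE = { [E → . Y], [S → . a E c], [S → . a S], [S → . c E], [Y → . S] }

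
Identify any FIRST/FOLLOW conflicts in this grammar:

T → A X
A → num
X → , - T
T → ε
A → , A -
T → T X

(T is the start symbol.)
Nullable non-terminals: T.
FIRST sets used below: FIRST(A) = { ',', 'num' }, FIRST(T) = { ',', 'num', ε }, FIRST(X) = { ',' }

T: nullable alternative(s) T → ε; FOLLOW(T) = { $, ',' }
  T → A X: FIRST \ {ε} = { ',', 'num' } — overlaps FOLLOW(T) on { ',' }: CONFLICT
  T → ε: FIRST \ {ε} = { } — this is the only nullable alternative, skip
  T → T X: FIRST \ {ε} = { ',', 'num' } — overlaps FOLLOW(T) on { ',' }: CONFLICT

A, X have no nullable alternative, so no FIRST/FOLLOW check is needed there.

So the grammar has 2 FIRST/FOLLOW conflicts (marked CONFLICT above).

Answer: Yes. T → A X with FOLLOW(T) on { ',' }; T → T X with FOLLOW(T) on { ',' }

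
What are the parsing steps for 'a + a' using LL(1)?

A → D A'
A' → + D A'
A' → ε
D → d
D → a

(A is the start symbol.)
LL(1) parsing maintains a stack (initially the start symbol over $) and the input. At each step: if the stack top is a terminal, match it against the current input token; if it is a non-terminal N, replace it with the RHS of M[N, lookahead] (the unique production whose predict set contains the lookahead).

Stack is shown with the top on the left.

Stack     Input    Action
-------------------------
A $       a + a $  output A → D A'
D A' $    a + a $  output D → a
a A' $    a + a $  match 'a'
A' $      + a $    output A' → + D A'
+ D A' $  + a $    match '+'
D A' $    a $      output D → a
a A' $    a $      match 'a'
A' $      $        output A' → ε
$         $        accept

The string is accepted.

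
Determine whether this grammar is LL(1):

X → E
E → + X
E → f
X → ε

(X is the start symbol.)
Yes, the grammar is LL(1).

Relevant sets:
  FIRST(E) = { '+', 'f' }
  FOLLOW(X) = { $ }

For X:
  PREDICT(X → E) = { '+', 'f' }
  PREDICT(X → ε) = { $ }
For E:
  PREDICT(E → '+' X) = { '+' }
  PREDICT(E → f) = { 'f' }

All predict sets are disjoint. The grammar IS LL(1).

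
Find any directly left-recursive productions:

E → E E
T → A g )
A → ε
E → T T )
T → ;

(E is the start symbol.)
Direct left recursion occurs when N → N α for some non-terminal N (the right-hand side begins with the left-hand side itself).

E → E E: LEFT RECURSIVE (starts with E)
T → A g ): starts with A
A → ε: starts with ε
E → T T ): starts with T
T → ;: starts with ';'

The grammar has direct left recursion on: E.

Answer: Yes, E is left-recursive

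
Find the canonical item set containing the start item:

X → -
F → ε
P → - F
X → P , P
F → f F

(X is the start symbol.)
First, augment the grammar with X' → X
I₀ = CLOSURE({ [X' → . X] }):
  [X' → . X] has the dot before X: add [X → . -], [X → . P , P]
  [X → . P , P] has the dot before P: add [P → . - F]
No further items can be added.

I₀ = { [P → . - F], [X → . -], [X → . P , P], [X' → . X] }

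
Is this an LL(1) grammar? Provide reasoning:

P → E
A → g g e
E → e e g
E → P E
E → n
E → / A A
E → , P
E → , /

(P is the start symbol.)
Relevant sets:
  FIRST(P) = { ',', '/', 'e', 'n' }

For E:
  PREDICT(E → e e g) = { 'e' }
  PREDICT(E → P E) = { ',', '/', 'e', 'n' }
  PREDICT(E → n) = { 'n' }
  PREDICT(E → '/' A A) = { '/' }
  PREDICT(E → ',' P) = { ',' }
  PREDICT(E → ',' '/') = { ',' }
P, A have a single production, so nothing to check there.

Conflict found: Predict set conflict for E: { 'e' }
The grammar is NOT LL(1).

Answer: No. Predict set conflict for E: { 'e' }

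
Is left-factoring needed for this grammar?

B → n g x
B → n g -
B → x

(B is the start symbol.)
Left-factoring is needed when two productions for the same non-terminal
share a common prefix on the right-hand side.

Productions for B:
  B → n g x
  B → n g -
  B → x

Found common prefix 'n g' in productions for B

Answer: Yes, B has productions with common prefix 'n g'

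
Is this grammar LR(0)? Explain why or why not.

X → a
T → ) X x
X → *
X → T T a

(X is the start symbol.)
A grammar is LR(0) if no state in the canonical LR(0) collection has:
  - both a shift item (dot before a terminal) and a complete item (shift-reduce conflict), or
  - two or more complete items (reduce-reduce conflict; the accept item [X' → X .] counts as a complete item here).

Augment with X' → X and build the canonical LR(0) collection (I0 = CLOSURE({[X' → . X]}), then GOTO on every symbol after a dot until no new states appear). It has 10 states:
  I0: { [T → . ) X x], [X → . *], [X → . T T a], [X → . a], [X' → . X] }  — shift
  I1: { [T → ) . X x], [T → . ) X x], [X → . *], [X → . T T a], [X → . a] }  — shift
  I2: { [X → * .] }  — reduce
  I3: { [T → . ) X x], [X → T . T a] }  — shift
  I4: { [X' → X .] }  — accept
  I5: { [X → a .] }  — reduce
  I6: { [X → T T . a] }  — shift
  I7: { [X → T T a .] }  — reduce
  I8: { [T → ) X . x] }  — shift
  I9: { [T → ) X x .] }  — reduce

Every state is either a pure shift/goto state or contains exactly one complete item and nothing to shift — no conflicts. The grammar is LR(0).

Answer: Yes, the grammar is LR(0)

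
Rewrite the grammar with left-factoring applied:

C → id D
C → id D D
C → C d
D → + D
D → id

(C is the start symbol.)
Left-factoring transforms A → αβ₁ | αβ₂ into A → αA' and A' → β₁ | β₂
(α is the longest common prefix among the alternatives). Repeat until
no nonterminal has two alternatives with a common prefix.

Round 1: C has alternatives sharing prefix 'id D'. Introduce C': C → id D C'
  Add: C' → ε
  Add: C' → D

No remaining common prefixes — done.

Resulting grammar:
C → id D C'
C' → ε
C' → D
C → C d
D → + D
D → id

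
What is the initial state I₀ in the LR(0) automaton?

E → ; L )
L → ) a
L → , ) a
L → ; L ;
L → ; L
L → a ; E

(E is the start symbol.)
First, augment the grammar with E' → E
I₀ = CLOSURE({ [E' → . E] }):
  [E' → . E] has the dot before E: add [E → . ; L )]
No further items can be added.

I₀ = { [E → . ; L )], [E' → . E] }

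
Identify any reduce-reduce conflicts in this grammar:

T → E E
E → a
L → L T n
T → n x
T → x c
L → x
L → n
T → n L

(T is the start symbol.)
Yes — I9: [L → x .] vs [T → n x .]

A reduce-reduce conflict occurs when an LR(0) state has two complete items [A → α .] and [B → β .] — both call for a reduction, and with no lookahead the parser cannot choose between them.

Augment with T' → T and build the canonical LR(0) collection (I0 = CLOSURE({[T' → . T]}), then GOTO on every symbol after a dot until no new states appear). It has 13 states:
  I0: { [E → . a], [T → . E E], [T → . n L], [T → . n x], [T → . x c], [T' → . T] }  — shift
  I1: { [E → . a], [T → E . E] }  — shift
  I2: { [T' → T .] }  — accept
  I3: { [E → a .] }  — reduce
  I4: { [L → . L T n], [L → . n], [L → . x], [T → n . L], [T → n . x] }  — shift
  I5: { [T → x . c] }  — shift
  I6: { [T → x c .] }  — reduce
  I7: { [E → . a], [L → L . T n], [T → . E E], [T → . n L], [T → . n x], [T → . x c], [T → n L .] }  — shift, reduce
  I8: { [L → n .] }  — reduce
  I9: { [L → x .], [T → n x .] }  — 2 reduces
  I10: { [L → L T . n] }  — shift
  I11: { [L → L T n .] }  — reduce
  I12: { [T → E E .] }  — reduce

I9 contains complete items [L → x .], [T → n x .] — reduce-reduce conflict.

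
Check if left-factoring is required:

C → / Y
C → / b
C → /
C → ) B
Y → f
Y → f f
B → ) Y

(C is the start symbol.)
Yes, C has productions with common prefix '/'; Y has productions with common prefix 'f'

Left-factoring is needed when two productions for the same non-terminal
share a common prefix on the right-hand side.

Productions for C:
  C → / Y
  C → / b
  C → /
  C → ) B
Productions for Y:
  Y → f
  Y → f f

Found common prefix '/' in productions for C
Found common prefix 'f' in productions for Y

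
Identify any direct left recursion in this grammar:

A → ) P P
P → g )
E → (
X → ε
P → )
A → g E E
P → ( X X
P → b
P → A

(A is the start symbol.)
Direct left recursion occurs when N → N α for some non-terminal N (the right-hand side begins with the left-hand side itself).

A → ) P P: starts with ')'
P → g ): starts with g
E → (: starts with '('
X → ε: starts with ε
P → ): starts with ')'
A → g E E: starts with g
P → ( X X: starts with '('
P → b: starts with b
P → A: starts with A

No direct left recursion found.

Answer: No direct left recursion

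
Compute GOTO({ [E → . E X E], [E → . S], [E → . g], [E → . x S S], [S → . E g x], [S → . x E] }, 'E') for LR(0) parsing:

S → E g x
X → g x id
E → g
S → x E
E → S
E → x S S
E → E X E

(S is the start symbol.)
{ [E → E . X E], [S → E . g x], [X → . g x id] }

GOTO(I, 'E') = CLOSURE({ [A → αX.β] : [A → α.Xβ] ∈ I, X = 'E' })

Items with dot before 'E', with the dot advanced:
  [E → . E X E] → [E → E . X E]
  [S → . E g x] → [S → E . g x]
Closure of the advanced items:
  [E → E . X E] has the dot before X: add [X → . g x id]

GOTO = { [E → E . X E], [S → E . g x], [X → . g x id] }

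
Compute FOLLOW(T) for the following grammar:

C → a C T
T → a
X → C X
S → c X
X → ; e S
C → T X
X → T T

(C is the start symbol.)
{ $, ';', 'a' }

In C → a C T: T is at the end, add FOLLOW(C)
In C → T X: T is followed by X, add FIRST(X) \ {ε} = { ';', 'a' }
In X → T T: T is followed by T, add FIRST(T) \ {ε} = { 'a' }
In X → T T: T is at the end, add FOLLOW(X)

The FOLLOW sets referred to above (computed the same way, to a fixed point):
  FOLLOW(C) = { $, ';', 'a' }
  FOLLOW(X) = { $, ';', 'a' }

Taking the union: FOLLOW(T) = { $, ';', 'a' }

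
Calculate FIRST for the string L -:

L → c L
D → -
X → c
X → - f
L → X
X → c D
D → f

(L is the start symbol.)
FIRST sets of the non-terminals involved (from the grammar, by fixed-point iteration):
  FIRST(L) = { '-', 'c' }

To compute FIRST(L -), process the symbols left to right:
Symbol L is a non-terminal. Add FIRST(L) \ {ε} = { '-', 'c' }
L is not nullable (ε ∉ FIRST(L)), so stop here.
FIRST(L -) = { '-', 'c' }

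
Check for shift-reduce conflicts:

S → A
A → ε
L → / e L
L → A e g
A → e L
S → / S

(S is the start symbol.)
Yes — I0: [A → .] vs [A → . e L]; I1: [A → .] vs [A → . e L]; I4: [A → .] vs [A → . e L]; I10: [A → .] vs [A → . e L]

A shift-reduce conflict occurs when an LR(0) state has both:
  - a complete (reduce) item [A → α .] (dot at the end), and
  - a shift item [B → β . c γ] (dot before a terminal).

Augment with S' → S and build the canonical LR(0) collection (I0 = CLOSURE({[S' → . S]}), then GOTO on every symbol after a dot until no new states appear). It has 13 states:
  I0: { [A → . e L], [A → .], [S → . / S], [S → . A], [S' → . S] }  — shift, reduce
  I1: { [A → . e L], [A → .], [S → . / S], [S → . A], [S → / . S] }  — shift, reduce
  I2: { [S → A .] }  — reduce
  I3: { [S' → S .] }  — accept
  I4: { [A → . e L], [A → .], [A → e . L], [L → . / e L], [L → . A e g] }  — shift, reduce
  I5: { [L → / . e L] }  — shift
  I6: { [L → A . e g] }  — shift
  I7: { [A → e L .] }  — reduce
  I8: { [L → A e . g] }  — shift
  I9: { [L → A e g .] }  — reduce
  I10: { [A → . e L], [A → .], [L → . / e L], [L → . A e g], [L → / e . L] }  — shift, reduce
  I11: { [L → / e L .] }  — reduce
  I12: { [S → / S .] }  — reduce

I0 contains reduce item [A → .] and shift items [A → . e L], [S → . / S] — shift-reduce conflict.
I1 contains reduce item [A → .] and shift items [A → . e L], [S → . / S] — shift-reduce conflict.
I4 contains reduce item [A → .] and shift items [A → . e L], [L → . / e L] — shift-reduce conflict.
I10 contains reduce item [A → .] and shift items [A → . e L], [L → . / e L] — shift-reduce conflict.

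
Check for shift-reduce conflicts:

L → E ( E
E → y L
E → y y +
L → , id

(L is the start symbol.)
No shift-reduce conflicts

Augment with L' → L and build the canonical LR(0) collection (I0 = CLOSURE({[L' → . L]}), then GOTO on every symbol after a dot until no new states appear). It has 11 states:
  I0: { [E → . y L], [E → . y y +], [L → . , id], [L → . E ( E], [L' → . L] }  — shift
  I1: { [L → , . id] }  — shift
  I2: { [L → E . ( E] }  — shift
  I3: { [L' → L .] }  — accept
  I4: { [E → . y L], [E → . y y +], [E → y . L], [E → y . y +], [L → . , id], [L → . E ( E] }  — shift
  I5: { [E → y L .] }  — reduce
  I6: { [E → . y L], [E → . y y +], [E → y . L], [E → y . y +], [E → y y . +], [L → . , id], [L → . E ( E] }  — shift
  I7: { [E → y y + .] }  — reduce
  I8: { [E → . y L], [E → . y y +], [L → E ( . E] }  — shift
  I9: { [L → E ( E .] }  — reduce
  I10: { [L → , id .] }  — reduce

No state contains both a complete item and a shift item.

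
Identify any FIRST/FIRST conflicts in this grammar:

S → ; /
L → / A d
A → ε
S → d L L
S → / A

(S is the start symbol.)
No FIRST/FIRST conflicts.

A FIRST/FIRST conflict occurs when two productions N → α and N → β for the same non-terminal have FIRST(α) ∩ FIRST(β) ≠ ∅ (with ε ∈ FIRST of a nullable right-hand side, so two nullable alternatives also conflict).

Productions for S:
  S → ; /: FIRST = { ';' }
  S → d L L: FIRST = { 'd' }
  S → / A: FIRST = { '/' }
L, A have only one production, so no FIRST/FIRST conflict is possible there.

All alternatives of each non-terminal have pairwise disjoint FIRST sets.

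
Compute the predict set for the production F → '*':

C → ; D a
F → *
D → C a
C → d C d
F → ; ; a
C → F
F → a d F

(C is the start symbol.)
{ '*' }

PREDICT(F → '*') = (FIRST(RHS) \ {ε}) ∪ (FOLLOW(F) if ε ∈ FIRST(RHS), i.e. RHS ⇒* ε)
FIRST('*') = { '*' }
ε ∉ FIRST('*'), so FOLLOW(F) is not added.
PREDICT(F → '*') = { '*' }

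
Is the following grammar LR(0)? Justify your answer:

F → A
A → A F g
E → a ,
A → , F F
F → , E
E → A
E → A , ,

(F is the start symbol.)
Augment with F' → F and build the canonical LR(0) collection (I0 = CLOSURE({[F' → . F]}), then GOTO on every symbol after a dot until no new states appear). It has 14 states:
  I0: { [A → . , F F], [A → . A F g], [F → . , E], [F → . A], [F' → . F] }  — shift
  I1: { [A → , . F F], [A → . , F F], [A → . A F g], [E → . A , ,], [E → . A], [E → . a ,], [F → , . E], [F → . , E], [F → . A] }  — shift
  I2: { [A → . , F F], [A → . A F g], [A → A . F g], [F → . , E], [F → . A], [F → A .] }  — shift, reduce
  I3: { [F' → F .] }  — accept
  I4: { [A → A F . g] }  — shift
  I5: { [A → A F g .] }  — reduce
  I6: { [A → . , F F], [A → . A F g], [A → A . F g], [E → A . , ,], [E → A .], [F → . , E], [F → . A], [F → A .] }  — shift, 2 reduces
  I7: { [F → , E .] }  — reduce
  I8: { [A → , F . F], [A → . , F F], [A → . A F g], [F → . , E], [F → . A] }  — shift
  I9: { [E → a . ,] }  — shift
  I10: { [E → a , .] }  — reduce
  I11: { [A → , F F .] }  — reduce
  I12: { [A → , . F F], [A → . , F F], [A → . A F g], [E → . A , ,], [E → . A], [E → . a ,], [E → A , . ,], [F → , . E], [F → . , E], [F → . A] }  — shift
  I13: { [A → , . F F], [A → . , F F], [A → . A F g], [E → . A , ,], [E → . A], [E → . a ,], [E → A , , .], [F → , . E], [F → . , E], [F → . A] }  — shift, reduce

Conflict in state I2:
  Shift-reduce conflict between [F → A .] and [A → . , F F]
So the grammar is NOT LR(0).

Answer: No. Shift-reduce conflict between [F → A .] and [A → . , F F]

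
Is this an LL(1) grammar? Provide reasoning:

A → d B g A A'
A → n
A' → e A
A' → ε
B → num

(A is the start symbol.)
A grammar is LL(1) if for each non-terminal N with multiple productions, the predict sets of those productions are pairwise disjoint, where PREDICT(N → α) = (FIRST(α) \ {ε}) ∪ (FOLLOW(N) if α ⇒* ε).

Relevant sets:
  FOLLOW(A') = { $, 'e' }

For A:
  PREDICT(A → d B g A A') = { 'd' }
  PREDICT(A → n) = { 'n' }
For A':
  PREDICT(A' → e A) = { 'e' }
  PREDICT(A' → ε) = { $, 'e' }
B has a single production, so nothing to check there.

Conflict found: Predict set conflict for A': { 'e' }
The grammar is NOT LL(1).

Answer: No. Predict set conflict for A': { 'e' }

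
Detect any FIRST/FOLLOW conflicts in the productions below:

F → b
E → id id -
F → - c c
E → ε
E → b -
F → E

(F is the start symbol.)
No FIRST/FOLLOW conflicts.

A FIRST/FOLLOW conflict occurs when a non-terminal N has a nullable alternative N → β (β ⇒* ε) and another alternative N → α with FIRST(α) ∩ FOLLOW(N) ≠ ∅: on such a lookahead the parser cannot decide between expanding α and letting N vanish via β.

Nullable non-terminals: E, F.
FIRST sets used below: FIRST(E) = { 'b', 'id', ε }

E: nullable alternative(s) E → ε; FOLLOW(E) = { $ }
  E → id id -: FIRST \ {ε} = { 'id' } — disjoint from FOLLOW(E)
  E → ε: FIRST \ {ε} = { } — this is the only nullable alternative, skip
  E → b -: FIRST \ {ε} = { 'b' } — disjoint from FOLLOW(E)

F: nullable alternative(s) F → E; FOLLOW(F) = { $ }
  F → b: FIRST \ {ε} = { 'b' } — disjoint from FOLLOW(F)
  F → - c c: FIRST \ {ε} = { '-' } — disjoint from FOLLOW(F)
  F → E: FIRST \ {ε} = { 'b', 'id' } — this is the only nullable alternative, skip

No FIRST/FOLLOW conflicts found.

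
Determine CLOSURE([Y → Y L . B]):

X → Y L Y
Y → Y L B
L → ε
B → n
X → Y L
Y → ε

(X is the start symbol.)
To compute CLOSURE, for each item [A → α.Bβ] where B is a non-terminal, add [B → .γ] for all productions B → γ; repeat for the newly added items until nothing changes.

Start with: [Y → Y L . B]
  [Y → Y L . B] has the dot before B: add [B → . n]
No further items can be added.

CLOSURE = { [B → . n], [Y → Y L . B] }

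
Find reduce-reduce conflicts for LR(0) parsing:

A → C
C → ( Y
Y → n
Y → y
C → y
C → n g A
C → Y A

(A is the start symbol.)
A reduce-reduce conflict occurs when an LR(0) state has two complete items [A → α .] and [B → β .] — both call for a reduction, and with no lookahead the parser cannot choose between them.

Augment with A' → A and build the canonical LR(0) collection (I0 = CLOSURE({[A' → . A]}), then GOTO on every symbol after a dot until no new states appear). It has 13 states:
  I0: { [A → . C], [A' → . A], [C → . ( Y], [C → . Y A], [C → . n g A], [C → . y], [Y → . n], [Y → . y] }  — shift
  I1: { [C → ( . Y], [Y → . n], [Y → . y] }  — shift
  I2: { [A' → A .] }  — accept
  I3: { [A → C .] }  — reduce
  I4: { [A → . C], [C → . ( Y], [C → . Y A], [C → . n g A], [C → . y], [C → Y . A], [Y → . n], [Y → . y] }  — shift
  I5: { [C → n . g A], [Y → n .] }  — shift, reduce
  I6: { [C → y .], [Y → y .] }  — 2 reduces
  I7: { [A → . C], [C → . ( Y], [C → . Y A], [C → . n g A], [C → . y], [C → n g . A], [Y → . n], [Y → . y] }  — shift
  I8: { [C → n g A .] }  — reduce
  I9: { [C → Y A .] }  — reduce
  I10: { [C → ( Y .] }  — reduce
  I11: { [Y → n .] }  — reduce
  I12: { [Y → y .] }  — reduce

I6 contains complete items [C → y .], [Y → y .] — reduce-reduce conflict.

Answer: Yes — I6: [C → y .] vs [Y → y .]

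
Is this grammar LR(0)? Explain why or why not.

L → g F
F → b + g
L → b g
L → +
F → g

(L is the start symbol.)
Yes, the grammar is LR(0)

A grammar is LR(0) if no state in the canonical LR(0) collection has:
  - both a shift item (dot before a terminal) and a complete item (shift-reduce conflict), or
  - two or more complete items (reduce-reduce conflict; the accept item [L' → L .] counts as a complete item here).

Augment with L' → L and build the canonical LR(0) collection (I0 = CLOSURE({[L' → . L]}), then GOTO on every symbol after a dot until no new states appear). It has 11 states:
  I0: { [L → . +], [L → . b g], [L → . g F], [L' → . L] }  — shift
  I1: { [L → + .] }  — reduce
  I2: { [L' → L .] }  — accept
  I3: { [L → b . g] }  — shift
  I4: { [F → . b + g], [F → . g], [L → g . F] }  — shift
  I5: { [L → g F .] }  — reduce
  I6: { [F → b . + g] }  — shift
  I7: { [F → g .] }  — reduce
  I8: { [F → b + . g] }  — shift
  I9: { [F → b + g .] }  — reduce
  I10: { [L → b g .] }  — reduce

Every state is either a pure shift/goto state or contains exactly one complete item and nothing to shift — no conflicts. The grammar is LR(0).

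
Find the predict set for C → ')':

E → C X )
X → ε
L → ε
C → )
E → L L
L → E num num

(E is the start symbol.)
{ ')' }

PREDICT(C → ')') = (FIRST(RHS) \ {ε}) ∪ (FOLLOW(C) if ε ∈ FIRST(RHS), i.e. RHS ⇒* ε)
FIRST(')') = { ')' }
ε ∉ FIRST(')'), so FOLLOW(C) is not added.
PREDICT(C → ')') = { ')' }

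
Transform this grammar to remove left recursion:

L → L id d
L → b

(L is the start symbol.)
L is directly left-recursive. The standard transformation for
  A → A α₁ | ... | A α_m | β₁ | ... | β_n
is
  A  → β₁ A' | ... | β_n A'
  A' → α₁ A' | ... | α_m A' | ε

L → b becomes L → b L'
L → L id d becomes L' → id d L'
Add L' → ε

Resulting grammar:
L → b L'
L' → id d L'
L' → ε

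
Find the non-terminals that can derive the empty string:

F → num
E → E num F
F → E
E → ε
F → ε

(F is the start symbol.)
A non-terminal is nullable if it can derive ε (the empty string): either it has an ε-production, or it has a production whose right-hand side consists entirely of nullable non-terminals.

ε-productions: E → ε, F → ε
So E, F are immediately nullable.
Every non-terminal is now nullable.
Nullable = { 'E', 'F' }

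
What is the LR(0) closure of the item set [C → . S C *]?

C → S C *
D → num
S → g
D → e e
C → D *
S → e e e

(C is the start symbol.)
Start with: [C → . S C *]
  [C → . S C *] has the dot before S: add [S → . g], [S → . e e e]
No further items can be added.

CLOSURE = { [C → . S C *], [S → . e e e], [S → . g] }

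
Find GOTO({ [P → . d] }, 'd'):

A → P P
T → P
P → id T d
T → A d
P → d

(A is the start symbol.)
{ [P → d .] }

GOTO(I, 'd') = CLOSURE({ [A → αX.β] : [A → α.Xβ] ∈ I, X = 'd' })

Items with dot before 'd', with the dot advanced:
  [P → . d] → [P → d .]
Closure adds nothing (no advanced item has the dot before a non-terminal).

GOTO = { [P → d .] }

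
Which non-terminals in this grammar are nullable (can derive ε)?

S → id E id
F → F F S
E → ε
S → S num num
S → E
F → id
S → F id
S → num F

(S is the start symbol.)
A non-terminal is nullable if it can derive ε (the empty string): either it has an ε-production, or it has a production whose right-hand side consists entirely of nullable non-terminals.

ε-productions: E → ε
So E is immediately nullable.
S → E: every symbol on the right is nullable, so S is nullable too.
No further non-terminal can be added: every production for the remaining non-terminals contains a terminal or a non-nullable non-terminal.
Nullable = { 'E', 'S' }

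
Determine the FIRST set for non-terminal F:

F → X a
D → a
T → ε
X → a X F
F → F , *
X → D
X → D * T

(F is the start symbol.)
{ 'a' }

To compute FIRST(F), examine every production with F on the left-hand side, reading each right-hand side left to right until a non-nullable symbol is reached.

FIRST sets of the other non-terminals involved (by the same procedure, iterated to a fixed point):
  FIRST(X) = { 'a' }

From F → X a:
  - X is a non-terminal: add FIRST(X) \ {ε} = { 'a' }
    X is not nullable, so stop
From F → F , *:
  - F is the symbol being defined: contributes nothing new
    F is not nullable, so stop

Collecting: FIRST(F) = { 'a' }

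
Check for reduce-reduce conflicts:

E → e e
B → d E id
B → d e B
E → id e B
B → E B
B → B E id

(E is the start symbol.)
Augment with E' → E and build the canonical LR(0) collection (I0 = CLOSURE({[E' → . E]}), then GOTO on every symbol after a dot until no new states appear). It has 17 states:
  I0: { [E → . e e], [E → . id e B], [E' → . E] }  — shift
  I1: { [E' → E .] }  — accept
  I2: { [E → e . e] }  — shift
  I3: { [E → id . e B] }  — shift
  I4: { [B → . B E id], [B → . E B], [B → . d E id], [B → . d e B], [E → . e e], [E → . id e B], [E → id e . B] }  — shift
  I5: { [B → B . E id], [E → . e e], [E → . id e B], [E → id e B .] }  — shift, reduce
  I6: { [B → . B E id], [B → . E B], [B → . d E id], [B → . d e B], [B → E . B], [E → . e e], [E → . id e B] }  — shift
  I7: { [B → d . E id], [B → d . e B], [E → . e e], [E → . id e B] }  — shift
  I8: { [B → d E . id] }  — shift
  I9: { [B → . B E id], [B → . E B], [B → . d E id], [B → . d e B], [B → d e . B], [E → . e e], [E → . id e B], [E → e . e] }  — shift
  I10: { [B → B . E id], [B → d e B .], [E → . e e], [E → . id e B] }  — shift, reduce
  I11: { [E → e . e], [E → e e .] }  — shift, reduce
  I12: { [E → e e .] }  — reduce
  I13: { [B → B E . id] }  — shift
  I14: { [B → B E id .] }  — reduce
  I15: { [B → d E id .] }  — reduce
  I16: { [B → B . E id], [B → E B .], [E → . e e], [E → . id e B] }  — shift, reduce

No state contains more than one complete item.

Answer: No reduce-reduce conflicts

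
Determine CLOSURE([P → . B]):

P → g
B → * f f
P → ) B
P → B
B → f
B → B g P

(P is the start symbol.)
{ [B → . * f f], [B → . B g P], [B → . f], [P → . B] }

To compute CLOSURE, for each item [A → α.Bβ] where B is a non-terminal, add [B → .γ] for all productions B → γ; repeat for the newly added items until nothing changes.

Start with: [P → . B]
  [P → . B] has the dot before B: add [B → . * f f], [B → . f], [B → . B g P]
No further items can be added.

CLOSURE = { [B → . * f f], [B → . B g P], [B → . f], [P → . B] }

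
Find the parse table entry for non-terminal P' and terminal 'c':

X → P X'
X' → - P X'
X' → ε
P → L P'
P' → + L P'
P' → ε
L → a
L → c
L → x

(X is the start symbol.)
Empty (error entry)

To find M[P', 'c'], we find productions for P' where 'c' is in the predict set (PREDICT(N → α) = (FIRST(α) \ {ε}) ∪ (FOLLOW(N) if α ⇒* ε)).

Relevant sets:
  FOLLOW(P') = { $, '-' }

P' → + L P': PREDICT = { '+' }
P' → ε: PREDICT = { $, '-' }

M[P', 'c'] is empty (no production applies)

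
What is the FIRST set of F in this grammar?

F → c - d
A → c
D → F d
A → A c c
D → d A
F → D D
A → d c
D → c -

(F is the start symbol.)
FIRST sets of the other non-terminals involved (by the same procedure, iterated to a fixed point):
  FIRST(D) = { 'c', 'd' }

From F → c - d:
  - c is a terminal: add 'c' and stop
From F → D D:
  - D is a non-terminal: add FIRST(D) \ {ε} = { 'c', 'd' }
    D is not nullable, so stop

Collecting: FIRST(F) = { 'c', 'd' }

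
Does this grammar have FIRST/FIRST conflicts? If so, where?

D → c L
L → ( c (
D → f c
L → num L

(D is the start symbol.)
No FIRST/FIRST conflicts.

A FIRST/FIRST conflict occurs when two productions N → α and N → β for the same non-terminal have FIRST(α) ∩ FIRST(β) ≠ ∅ (with ε ∈ FIRST of a nullable right-hand side, so two nullable alternatives also conflict).

Productions for D:
  D → c L: FIRST = { 'c' }
  D → f c: FIRST = { 'f' }
Productions for L:
  L → ( c (: FIRST = { '(' }
  L → num L: FIRST = { 'num' }

All alternatives of each non-terminal have pairwise disjoint FIRST sets.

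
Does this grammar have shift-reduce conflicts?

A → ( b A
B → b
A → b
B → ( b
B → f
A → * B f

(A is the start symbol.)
No shift-reduce conflicts

A shift-reduce conflict occurs when an LR(0) state has both:
  - a complete (reduce) item [A → α .] (dot at the end), and
  - a shift item [B → β . c γ] (dot before a terminal).

Augment with A' → A and build the canonical LR(0) collection (I0 = CLOSURE({[A' → . A]}), then GOTO on every symbol after a dot until no new states appear). It has 13 states:
  I0: { [A → . ( b A], [A → . * B f], [A → . b], [A' → . A] }  — shift
  I1: { [A → ( . b A] }  — shift
  I2: { [A → * . B f], [B → . ( b], [B → . b], [B → . f] }  — shift
  I3: { [A' → A .] }  — accept
  I4: { [A → b .] }  — reduce
  I5: { [B → ( . b] }  — shift
  I6: { [A → * B . f] }  — shift
  I7: { [B → b .] }  — reduce
  I8: { [B → f .] }  — reduce
  I9: { [A → * B f .] }  — reduce
  I10: { [B → ( b .] }  — reduce
  I11: { [A → ( b . A], [A → . ( b A], [A → . * B f], [A → . b] }  — shift
  I12: { [A → ( b A .] }  — reduce

No state contains both a complete item and a shift item.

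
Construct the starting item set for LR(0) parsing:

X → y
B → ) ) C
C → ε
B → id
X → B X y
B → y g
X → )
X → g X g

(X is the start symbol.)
{ [B → . ) ) C], [B → . id], [B → . y g], [X → . )], [X → . B X y], [X → . g X g], [X → . y], [X' → . X] }

First, augment the grammar with X' → X
I₀ = CLOSURE({ [X' → . X] }):
  [X' → . X] has the dot before X: add [X → . y], [X → . B X y], [X → . )], [X → . g X g]
  [X → . B X y] has the dot before B: add [B → . ) ) C], [B → . id], [B → . y g]
No further items can be added.

I₀ = { [B → . ) ) C], [B → . id], [B → . y g], [X → . )], [X → . B X y], [X → . g X g], [X → . y], [X' → . X] }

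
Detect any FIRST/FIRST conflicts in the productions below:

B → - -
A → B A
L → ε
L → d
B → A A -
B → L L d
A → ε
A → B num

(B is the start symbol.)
Yes. B → '-' '-' / B → A A '-' on { '-' }; B → A A '-' / B → L L d on { 'd' }; A → B A / A → B num on { '-', 'd' }

A FIRST/FIRST conflict occurs when two productions N → α and N → β for the same non-terminal have FIRST(α) ∩ FIRST(β) ≠ ∅ (with ε ∈ FIRST of a nullable right-hand side, so two nullable alternatives also conflict).

FIRST sets of the non-terminals at (or reachable through a nullable prefix from) the front of some alternative:
  FIRST(A) = { '-', 'd', ε }
  FIRST(L) = { 'd', ε }
  FIRST(B) = { '-', 'd' }

Productions for B:
  B → - -: FIRST = { '-' }
  B → A A -: FIRST = { '-', 'd' }
  B → L L d: FIRST = { 'd' }
Productions for A:
  A → B A: FIRST = { '-', 'd' }
  A → ε: FIRST = { ε }
  A → B num: FIRST = { '-', 'd' }
Productions for L:
  L → ε: FIRST = { ε }
  L → d: FIRST = { 'd' }

Conflict for B: B → - - and B → A A -
  Overlap: { '-' }
Conflict for B: B → A A - and B → L L d
  Overlap: { 'd' }
Conflict for A: A → B A and A → B num
  Overlap: { '-', 'd' }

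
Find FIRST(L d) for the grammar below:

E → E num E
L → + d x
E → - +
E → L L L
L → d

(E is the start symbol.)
{ '+', 'd' }

FIRST sets of the non-terminals involved (from the grammar, by fixed-point iteration):
  FIRST(L) = { '+', 'd' }

To compute FIRST(L d), process the symbols left to right:
Symbol L is a non-terminal. Add FIRST(L) \ {ε} = { '+', 'd' }
L is not nullable (ε ∉ FIRST(L)), so stop here.
FIRST(L d) = { '+', 'd' }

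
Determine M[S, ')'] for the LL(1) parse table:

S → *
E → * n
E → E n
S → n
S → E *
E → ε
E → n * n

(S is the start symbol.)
Empty (error entry)

To find M[S, ')'], we find productions for S where ')' is in the predict set (PREDICT(N → α) = (FIRST(α) \ {ε}) ∪ (FOLLOW(N) if α ⇒* ε)).

Relevant sets:
  FIRST(E) = { '*', 'n', ε }

S → *: PREDICT = { '*' }
S → n: PREDICT = { 'n' }
S → E *: PREDICT = { '*', 'n' }

M[S, ')'] is empty (no production applies)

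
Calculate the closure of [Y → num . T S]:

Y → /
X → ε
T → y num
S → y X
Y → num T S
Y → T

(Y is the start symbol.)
Start with: [Y → num . T S]
  [Y → num . T S] has the dot before T: add [T → . y num]
No further items can be added.

CLOSURE = { [T → . y num], [Y → num . T S] }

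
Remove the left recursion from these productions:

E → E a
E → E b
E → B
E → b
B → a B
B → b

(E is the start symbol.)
E is directly left-recursive. The standard transformation for
  A → A α₁ | ... | A α_m | β₁ | ... | β_n
is
  A  → β₁ A' | ... | β_n A'
  A' → α₁ A' | ... | α_m A' | ε

E → B becomes E → B E'
E → b becomes E → b E'
E → E a becomes E' → a E'
E → E b becomes E' → b E'
Add E' → ε

Productions for other non-terminals are unchanged:
  B → a B
  B → b

Resulting grammar:
E → B E'
E → b E'
E' → a E'
E' → b E'
E' → ε
B → a B
B → b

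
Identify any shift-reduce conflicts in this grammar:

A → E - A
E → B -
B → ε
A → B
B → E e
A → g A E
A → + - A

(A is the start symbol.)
A shift-reduce conflict occurs when an LR(0) state has both:
  - a complete (reduce) item [A → α .] (dot at the end), and
  - a shift item [B → β . c γ] (dot before a terminal).

Augment with A' → A and build the canonical LR(0) collection (I0 = CLOSURE({[A' → . A]}), then GOTO on every symbol after a dot until no new states appear). It has 15 states:
  I0: { [A → . + - A], [A → . B], [A → . E - A], [A → . g A E], [A' → . A], [B → . E e], [B → .], [E → . B -] }  — shift, reduce
  I1: { [A → + . - A] }  — shift
  I2: { [A' → A .] }  — accept
  I3: { [A → B .], [E → B . -] }  — shift, reduce
  I4: { [A → E . - A], [B → E . e] }  — shift
  I5: { [A → . + - A], [A → . B], [A → . E - A], [A → . g A E], [A → g . A E], [B → . E e], [B → .], [E → . B -] }  — shift, reduce
  I6: { [A → g A . E], [B → . E e], [B → .], [E → . B -] }  — reduce
  I7: { [E → B . -] }  — shift
  I8: { [A → g A E .], [B → E . e] }  — shift, reduce
  I9: { [B → E e .] }  — reduce
  I10: { [E → B - .] }  — reduce
  I11: { [A → . + - A], [A → . B], [A → . E - A], [A → . g A E], [A → E - . A], [B → . E e], [B → .], [E → . B -] }  — shift, reduce
  I12: { [A → E - A .] }  — reduce
  I13: { [A → + - . A], [A → . + - A], [A → . B], [A → . E - A], [A → . g A E], [B → . E e], [B → .], [E → . B -] }  — shift, reduce
  I14: { [A → + - A .] }  — reduce

I0 contains reduce item [B → .] and shift items [A → . + - A], [A → . g A E] — shift-reduce conflict.
I3 contains reduce item [A → B .] and shift item [E → B . -] — shift-reduce conflict.
I5 contains reduce item [B → .] and shift items [A → . + - A], [A → . g A E] — shift-reduce conflict.
I8 contains reduce item [A → g A E .] and shift item [B → E . e] — shift-reduce conflict.
I11 contains reduce item [B → .] and shift items [A → . + - A], [A → . g A E] — shift-reduce conflict.
I13 contains reduce item [B → .] and shift items [A → . + - A], [A → . g A E] — shift-reduce conflict.

Answer: Yes — I0: [B → .] vs [A → . + - A]; I3: [A → B .] vs [E → B . -]; I5: [B → .] vs [A → . + - A]; I8: [A → g A E .] vs [B → E . e]; I11: [B → .] vs [A → . + - A]; I13: [B → .] vs [A → . + - A]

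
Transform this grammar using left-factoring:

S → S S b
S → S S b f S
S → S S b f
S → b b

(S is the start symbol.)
Left-factoring transforms A → αβ₁ | αβ₂ into A → αA' and A' → β₁ | β₂
(α is the longest common prefix among the alternatives). Repeat until
no nonterminal has two alternatives with a common prefix.

Round 1: S has alternatives sharing prefix 'S S b'. Introduce S': S → S S b S'
  Add: S' → ε
  Add: S' → f S
  Add: S' → f

Round 2: S' has alternatives sharing prefix 'f'. Introduce S'': S' → f S''
  Add: S'' → S
  Add: S'' → ε

No remaining common prefixes — done.

Resulting grammar:
S → S S b S'
S' → ε
S' → f S''
S'' → S
S'' → ε
S → b b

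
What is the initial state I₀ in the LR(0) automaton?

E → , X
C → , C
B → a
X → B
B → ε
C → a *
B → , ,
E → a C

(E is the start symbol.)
{ [E → . , X], [E → . a C], [E' → . E] }

First, augment the grammar with E' → E
I₀ = CLOSURE({ [E' → . E] }):
  [E' → . E] has the dot before E: add [E → . , X], [E → . a C]
No further items can be added.

I₀ = { [E → . , X], [E → . a C], [E' → . E] }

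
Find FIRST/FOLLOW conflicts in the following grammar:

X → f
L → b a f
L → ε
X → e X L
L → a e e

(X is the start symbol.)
A FIRST/FOLLOW conflict occurs when a non-terminal N has a nullable alternative N → β (β ⇒* ε) and another alternative N → α with FIRST(α) ∩ FOLLOW(N) ≠ ∅: on such a lookahead the parser cannot decide between expanding α and letting N vanish via β.

Nullable non-terminals: L.

L: nullable alternative(s) L → ε; FOLLOW(L) = { $, 'a', 'b' }
  L → b a f: FIRST \ {ε} = { 'b' } — overlaps FOLLOW(L) on { 'b' }: CONFLICT
  L → ε: FIRST \ {ε} = { } — this is the only nullable alternative, skip
  L → a e e: FIRST \ {ε} = { 'a' } — overlaps FOLLOW(L) on { 'a' }: CONFLICT

X has no nullable alternative, so no FIRST/FOLLOW check is needed there.

So the grammar has 2 FIRST/FOLLOW conflicts (marked CONFLICT above).

Answer: Yes. L → b a f with FOLLOW(L) on { 'b' }; L → a e e with FOLLOW(L) on { 'a' }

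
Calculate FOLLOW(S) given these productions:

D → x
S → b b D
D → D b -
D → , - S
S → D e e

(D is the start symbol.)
{ $, 'b', 'e' }

To compute FOLLOW(S), find every occurrence of S on a right-hand side N → α S β: add FIRST(β) \ {ε}, and if β is empty or nullable also add FOLLOW(N). Iterate to a fixed point.

In D → , - S: S is at the end, add FOLLOW(D)

The FOLLOW sets referred to above (computed the same way, to a fixed point):
  FOLLOW(D) = { $, 'b', 'e' }

Taking the union: FOLLOW(S) = { $, 'b', 'e' }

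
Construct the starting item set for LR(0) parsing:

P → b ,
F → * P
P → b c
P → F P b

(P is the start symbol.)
{ [F → . * P], [P → . F P b], [P → . b ,], [P → . b c], [P' → . P] }

First, augment the grammar with P' → P
I₀ = CLOSURE({ [P' → . P] }):
  [P' → . P] has the dot before P: add [P → . b ,], [P → . b c], [P → . F P b]
  [P → . F P b] has the dot before F: add [F → . * P]
No further items can be added.

I₀ = { [F → . * P], [P → . F P b], [P → . b ,], [P → . b c], [P' → . P] }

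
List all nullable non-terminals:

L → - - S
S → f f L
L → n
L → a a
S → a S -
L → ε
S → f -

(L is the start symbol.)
A non-terminal is nullable if it can derive ε (the empty string): either it has an ε-production, or it has a production whose right-hand side consists entirely of nullable non-terminals.

ε-productions: L → ε
So L is immediately nullable.
No further non-terminal can be added: every production for the remaining non-terminals contains a terminal or a non-nullable non-terminal.
Nullable = { 'L' }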